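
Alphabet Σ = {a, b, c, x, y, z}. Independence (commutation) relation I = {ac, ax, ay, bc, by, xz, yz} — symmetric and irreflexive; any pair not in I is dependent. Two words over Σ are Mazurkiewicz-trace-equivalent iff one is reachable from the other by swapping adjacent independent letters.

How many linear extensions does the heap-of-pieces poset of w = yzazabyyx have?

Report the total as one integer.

56

#0=y has no predecessor
#1=z has no predecessor
#2=a depends on [1:z]
#3=z depends on [2:a]
#4=a depends on [3:z]
#5=b depends on [4:a]
#6=y depends on [0:y]
#7=y depends on [6:y]
#8=x depends on [5:b, 7:y]
sources: [0:y, 1:z]
N(rest) = Σ N(rest − s) over sources s of rest; N(one piece) = 1:
  size 1 → [8]=1
  size 2 → [5,8]=1  [7,8]=1
  size 3 → [4,5,8]=1  [5,7,8]=2  [6,7,8]=1
  size 4 → [0,6,7,8]=1  [3,4,5,8]=1  [4,5,7,8]=3  [5,6,7,8]=3
  size 5 → [0,5,6,7,8]=4  [2,3,4,5,8]=1  [3,4,5,7,8]=4  [4,5,6,7,8]=6
  size 6 → [0,4,5,6,7,8]=10  [1,2,3,4,5,8]=1  [2,3,4,5,7,8]=5  [3,4,5,6,7,8]=10
  size 7 → [0,3,4,5,6,7,8]=20  [1,2,3,4,5,7,8]=6  [2,3,4,5,6,7,8]=15
  first=0(y) contributes 21
  first=1(z) contributes 35
|[w]| = 56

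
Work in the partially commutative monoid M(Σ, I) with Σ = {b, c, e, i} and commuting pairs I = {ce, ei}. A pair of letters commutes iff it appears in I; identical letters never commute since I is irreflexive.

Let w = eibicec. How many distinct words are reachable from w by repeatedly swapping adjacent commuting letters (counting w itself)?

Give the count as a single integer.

piece 0:e — minimal
piece 1:i — minimal
piece 2:b rests on {0:e, 1:i}
piece 3:i rests on {2:b}
piece 4:c rests on {3:i}
piece 5:e rests on {2:b}
piece 6:c rests on {4:c}
minimal pieces: {0:e, 1:i}
ways to finish when only these pieces remain (= sum over removing one remaining piece with nothing left below it):
  1 left: {5}→1  {6}→1
  2 left: {4,6}→1  {5,6}→2
  3 left: {3,4,6}→1  {4,5,6}→3
  4 left: {3,4,5,6}→4
  5 left: {2,3,4,5,6}→4
  placing 0:e first → 4 extensions
  placing 1:i first → 4 extensions
total linear extensions = 8

8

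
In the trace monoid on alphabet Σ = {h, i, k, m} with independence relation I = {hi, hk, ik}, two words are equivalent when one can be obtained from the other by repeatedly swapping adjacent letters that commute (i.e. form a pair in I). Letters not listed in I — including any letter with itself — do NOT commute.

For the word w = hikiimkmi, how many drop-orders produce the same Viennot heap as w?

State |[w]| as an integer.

0(h) covers ∅
1(i) covers ∅
2(k) covers ∅
3(i) covers 1:i
4(i) covers 3:i
5(m) covers 0:h, 2:k, 4:i
6(k) covers 5:m
7(m) covers 6:k
8(i) covers 7:m
floor of heap: 0:h, 1:i, 2:k
completions by unplaced set U, small U first (add the entries for U minus each lowest piece of U):
  |U|=1: {8}:1
  |U|=2: {7,8}:1
  |U|=3: {6,7,8}:1
  |U|=4: {5,6,7,8}:1
  |U|=5: {0,5,6,7,8}:1  {2,5,6,7,8}:1  {4,5,6,7,8}:1
  |U|=6: {0,2,5,6,7,8}:2  {0,4,5,6,7,8}:2  {2,4,5,6,7,8}:2  {3,4,5,6,7,8}:1
  |U|=7: {0,2,4,5,6,7,8}:6  {0,3,4,5,6,7,8}:3  {1,3,4,5,6,7,8}:1  {2,3,4,5,6,7,8}:3
  start at 0(h): 4
  start at 1(i): 12
  start at 2(k): 4
sum over floor = 20

20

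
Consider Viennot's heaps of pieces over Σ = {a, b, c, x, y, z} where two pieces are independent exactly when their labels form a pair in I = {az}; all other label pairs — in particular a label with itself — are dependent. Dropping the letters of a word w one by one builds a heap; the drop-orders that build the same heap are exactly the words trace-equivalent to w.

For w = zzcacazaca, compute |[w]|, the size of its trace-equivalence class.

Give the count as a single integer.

#0=z has no predecessor
#1=z depends on [0:z]
#2=c depends on [1:z]
#3=a depends on [2:c]
#4=c depends on [3:a]
#5=a depends on [4:c]
#6=z depends on [4:c]
#7=a depends on [5:a]
#8=c depends on [6:z, 7:a]
#9=a depends on [8:c]
sources: [0:z]
N(rest) = Σ N(rest − s) over sources s of rest; N(one piece) = 1:
  size 1 → [9]=1
  size 2 → [8,9]=1
  size 3 → [6,8,9]=1  [7,8,9]=1
  size 4 → [5,7,8,9]=1  [6,7,8,9]=2
  size 5 → [5,6,7,8,9]=3
  size 6 → [4,5,6,7,8,9]=3
  size 7 → [3,4,5,6,7,8,9]=3
  size 8 → [2,3,4,5,6,7,8,9]=3
  first=0(z) contributes 3

3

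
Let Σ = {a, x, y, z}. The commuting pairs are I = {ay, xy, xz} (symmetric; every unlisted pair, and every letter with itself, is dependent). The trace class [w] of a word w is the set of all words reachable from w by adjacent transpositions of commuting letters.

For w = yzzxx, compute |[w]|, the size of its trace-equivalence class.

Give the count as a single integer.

#0=y has no predecessor
#1=z depends on [0:y]
#2=z depends on [1:z]
#3=x has no predecessor
#4=x depends on [3:x]
sources: [0:y, 3:x]
N(rest) = Σ N(rest − s) over sources s of rest; N(one piece) = 1:
  size 1 → [2]=1  [4]=1
  size 2 → [1,2]=1  [2,4]=2  [3,4]=1
  size 3 → [0,1,2]=1  [1,2,4]=3  [2,3,4]=3
  first=0(y) contributes 6
  first=3(x) contributes 4
|[w]| = 10

10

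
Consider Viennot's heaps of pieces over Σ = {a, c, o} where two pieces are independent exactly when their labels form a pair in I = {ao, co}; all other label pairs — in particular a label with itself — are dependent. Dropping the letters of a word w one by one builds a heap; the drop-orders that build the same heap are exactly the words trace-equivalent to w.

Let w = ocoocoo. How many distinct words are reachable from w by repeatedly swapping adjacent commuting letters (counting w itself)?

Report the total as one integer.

#0=o has no predecessor
#1=c has no predecessor
#2=o depends on [0:o]
#3=o depends on [2:o]
#4=c depends on [1:c]
#5=o depends on [3:o]
#6=o depends on [5:o]
sources: [0:o, 1:c]
N(rest) = Σ N(rest − s) over sources s of rest; N(one piece) = 1:
  size 1 → [4]=1  [6]=1
  size 2 → [1,4]=1  [4,6]=2  [5,6]=1
  size 3 → [1,4,6]=3  [3,5,6]=1  [4,5,6]=3
  size 4 → [1,4,5,6]=6  [2,3,5,6]=1  [3,4,5,6]=4
  size 5 → [0,2,3,5,6]=1  [1,3,4,5,6]=10  [2,3,4,5,6]=5
  first=0(o) contributes 15
  first=1(c) contributes 6
|[w]| = 21

21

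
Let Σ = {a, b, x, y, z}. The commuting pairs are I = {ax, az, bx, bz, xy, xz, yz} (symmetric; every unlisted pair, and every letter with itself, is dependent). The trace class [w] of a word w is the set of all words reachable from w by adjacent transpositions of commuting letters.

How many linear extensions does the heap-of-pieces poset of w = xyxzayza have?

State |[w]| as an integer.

420

0(x) covers ∅
1(y) covers ∅
2(x) covers 0:x
3(z) covers ∅
4(a) covers 1:y
5(y) covers 4:a
6(z) covers 3:z
7(a) covers 5:y
floor of heap: 0:x, 1:y, 3:z
completions by unplaced set U, small U first (add the entries for U minus each lowest piece of U):
  |U|=1: {2}:1  {6}:1  {7}:1
  |U|=2: {0,2}:1  {2,6}:2  {2,7}:2  {3,6}:1  {5,7}:1  {6,7}:2
  |U|=3: {0,2,6}:3  {0,2,7}:3  {2,3,6}:3  {2,5,7}:3  {2,6,7}:6  {3,6,7}:3  {4,5,7}:1  {5,6,7}:3
  |U|=4: {0,2,3,6}:6  {0,2,5,7}:6  {0,2,6,7}:12  {1,4,5,7}:1  {2,3,6,7}:12  {2,4,5,7}:4  {2,5,6,7}:12  {3,5,6,7}:6  {4,5,6,7}:4
  |U|=5: {0,2,3,6,7}:30  {0,2,4,5,7}:10  {0,2,5,6,7}:30  {1,2,4,5,7}:5  {1,4,5,6,7}:5  {2,3,5,6,7}:30  {2,4,5,6,7}:20  {3,4,5,6,7}:10
  |U|=6: {0,1,2,4,5,7}:15  {0,2,3,5,6,7}:90  {0,2,4,5,6,7}:60  {1,2,4,5,6,7}:30  {1,3,4,5,6,7}:15  {2,3,4,5,6,7}:60
  start at 0(x): 105
  start at 1(y): 210
  start at 3(z): 105
sum over floor = 420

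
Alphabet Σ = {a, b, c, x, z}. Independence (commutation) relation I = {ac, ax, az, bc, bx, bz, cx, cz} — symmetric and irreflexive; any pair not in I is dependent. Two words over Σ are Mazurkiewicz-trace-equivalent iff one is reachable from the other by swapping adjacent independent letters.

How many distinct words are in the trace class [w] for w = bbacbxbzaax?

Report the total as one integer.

1320

#0=b has no predecessor
#1=b depends on [0:b]
#2=a depends on [1:b]
#3=c has no predecessor
#4=b depends on [2:a]
#5=x has no predecessor
#6=b depends on [4:b]
#7=z depends on [5:x]
#8=a depends on [6:b]
#9=a depends on [8:a]
#10=x depends on [7:z]
sources: [0:b, 3:c, 5:x]
N(rest) = Σ N(rest − s) over sources s of rest; N(one piece) = 1:
  size 1 → [3]=1  [9]=1  [10]=1
  size 2 → [3,9]=2  [3,10]=2  [7,10]=1  [8,9]=1  [9,10]=2
  size 3 → [3,7,10]=3  [3,8,9]=3  [3,9,10]=6  [5,7,10]=1  [6,8,9]=1  [7,9,10]=3  [8,9,10]=3
  size 4 → [3,5,7,10]=4  [3,6,8,9]=4  [3,7,9,10]=12  [3,8,9,10]=12  [4,6,8,9]=1  [5,7,9,10]=4  [6,8,9,10]=4  [7,8,9,10]=6
  size 5 → [2,4,6,8,9]=1  [3,4,6,8,9]=5  [3,5,7,9,10]=20  [3,6,8,9,10]=20  [3,7,8,9,10]=30  [4,6,8,9,10]=5  [5,7,8,9,10]=10  [6,7,8,9,10]=10
  size 6 → [1,2,4,6,8,9]=1  [2,3,4,6,8,9]=6  [2,4,6,8,9,10]=6  [3,4,6,8,9,10]=30  [3,5,7,8,9,10]=60  [3,6,7,8,9,10]=60  [4,6,7,8,9,10]=15  [5,6,7,8,9,10]=20
  size 7 → [0,1,2,4,6,8,9]=1  [1,2,3,4,6,8,9]=7  [1,2,4,6,8,9,10]=7  [2,3,4,6,8,9,10]=42  [2,4,6,7,8,9,10]=21  [3,4,6,7,8,9,10]=105  [3,5,6,7,8,9,10]=140  [4,5,6,7,8,9,10]=35
  size 8 → [0,1,2,3,4,6,8,9]=8  [0,1,2,4,6,8,9,10]=8  [1,2,3,4,6,8,9,10]=56  [1,2,4,6,7,8,9,10]=28  [2,3,4,6,7,8,9,10]=168  [2,4,5,6,7,8,9,10]=56  [3,4,5,6,7,8,9,10]=280
  size 9 → [0,1,2,3,4,6,8,9,10]=72  [0,1,2,4,6,7,8,9,10]=36  [1,2,3,4,6,7,8,9,10]=252  [1,2,4,5,6,7,8,9,10]=84  [2,3,4,5,6,7,8,9,10]=504
  first=0(b) contributes 840
  first=3(c) contributes 120
  first=5(x) contributes 360
|[w]| = 1320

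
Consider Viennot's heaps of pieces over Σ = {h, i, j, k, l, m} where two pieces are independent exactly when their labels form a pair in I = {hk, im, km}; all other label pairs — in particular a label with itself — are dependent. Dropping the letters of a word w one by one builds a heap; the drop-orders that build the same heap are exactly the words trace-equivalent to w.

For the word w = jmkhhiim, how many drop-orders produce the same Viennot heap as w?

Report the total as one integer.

13

0(j) covers ∅
1(m) covers 0:j
2(k) covers 0:j
3(h) covers 1:m
4(h) covers 3:h
5(i) covers 2:k, 4:h
6(i) covers 5:i
7(m) covers 4:h
floor of heap: 0:j
completions by unplaced set U, small U first (add the entries for U minus each lowest piece of U):
  |U|=1: {6}:1  {7}:1
  |U|=2: {5,6}:1  {6,7}:2
  |U|=3: {2,5,6}:1  {5,6,7}:3
  |U|=4: {2,5,6,7}:4  {4,5,6,7}:3
  |U|=5: {2,4,5,6,7}:7  {3,4,5,6,7}:3
  |U|=6: {1,3,4,5,6,7}:3  {2,3,4,5,6,7}:10
  start at 0(j): 13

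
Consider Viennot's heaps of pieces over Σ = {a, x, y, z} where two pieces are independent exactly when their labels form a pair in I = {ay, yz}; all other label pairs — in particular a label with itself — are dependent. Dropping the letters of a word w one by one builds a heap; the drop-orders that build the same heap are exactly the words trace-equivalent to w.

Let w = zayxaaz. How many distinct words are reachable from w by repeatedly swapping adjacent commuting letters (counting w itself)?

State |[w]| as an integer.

3

drop 0:z onto floor
drop 1:a onto {0:z}
drop 2:y onto floor
drop 3:x onto {1:a, 2:y}
drop 4:a onto {3:x}
drop 5:a onto {4:a}
drop 6:z onto {5:a}
ground layer = {0:z, 2:y}
drop-orders for the pieces not yet dropped (sum over which currently-grounded one goes next):
  1 to go: {6} 1
  2 to go: {5,6} 1
  3 to go: {4,5,6} 1
  4 to go: {3,4,5,6} 1
  5 to go: {1,3,4,5,6} 1  {2,3,4,5,6} 1
  if 0:z drops first: 2 orders
  if 2:y drops first: 1 orders
heap linearizations: 3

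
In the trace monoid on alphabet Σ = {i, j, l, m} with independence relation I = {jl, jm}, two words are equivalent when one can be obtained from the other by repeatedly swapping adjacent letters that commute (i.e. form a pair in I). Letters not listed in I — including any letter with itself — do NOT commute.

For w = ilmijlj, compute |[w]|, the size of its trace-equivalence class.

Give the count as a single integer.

3

#0=i has no predecessor
#1=l depends on [0:i]
#2=m depends on [1:l]
#3=i depends on [2:m]
#4=j depends on [3:i]
#5=l depends on [3:i]
#6=j depends on [4:j]
sources: [0:i]
N(rest) = Σ N(rest − s) over sources s of rest; N(one piece) = 1:
  size 1 → [5]=1  [6]=1
  size 2 → [4,6]=1  [5,6]=2
  size 3 → [4,5,6]=3
  size 4 → [3,4,5,6]=3
  size 5 → [2,3,4,5,6]=3
  first=0(i) contributes 3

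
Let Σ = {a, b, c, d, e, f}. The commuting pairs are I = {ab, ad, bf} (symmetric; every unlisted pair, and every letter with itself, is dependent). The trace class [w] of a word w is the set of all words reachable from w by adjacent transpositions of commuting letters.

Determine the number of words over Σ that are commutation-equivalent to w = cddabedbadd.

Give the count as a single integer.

#0=c has no predecessor
#1=d depends on [0:c]
#2=d depends on [1:d]
#3=a depends on [0:c]
#4=b depends on [2:d]
#5=e depends on [3:a, 4:b]
#6=d depends on [5:e]
#7=b depends on [6:d]
#8=a depends on [5:e]
#9=d depends on [7:b]
#10=d depends on [9:d]
sources: [0:c]
N(rest) = Σ N(rest − s) over sources s of rest; N(one piece) = 1:
  size 1 → [8]=1  [10]=1
  size 2 → [8,10]=2  [9,10]=1
  size 3 → [7,9,10]=1  [8,9,10]=3
  size 4 → [6,7,9,10]=1  [7,8,9,10]=4
  size 5 → [6,7,8,9,10]=5
  size 6 → [5,6,7,8,9,10]=5
  size 7 → [3,5,6,7,8,9,10]=5  [4,5,6,7,8,9,10]=5
  size 8 → [2,4,5,6,7,8,9,10]=5  [3,4,5,6,7,8,9,10]=10
  size 9 → [1,2,4,5,6,7,8,9,10]=5  [2,3,4,5,6,7,8,9,10]=15
  first=0(c) contributes 20

20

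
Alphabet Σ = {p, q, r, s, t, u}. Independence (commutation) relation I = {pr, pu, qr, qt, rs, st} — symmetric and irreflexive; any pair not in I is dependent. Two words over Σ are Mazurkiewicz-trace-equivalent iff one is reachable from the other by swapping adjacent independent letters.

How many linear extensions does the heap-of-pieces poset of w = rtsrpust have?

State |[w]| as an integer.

22

0(r) covers ∅
1(t) covers 0:r
2(s) covers ∅
3(r) covers 1:t
4(p) covers 1:t, 2:s
5(u) covers 2:s, 3:r
6(s) covers 4:p, 5:u
7(t) covers 4:p, 5:u
floor of heap: 0:r, 2:s
completions by unplaced set U, small U first (add the entries for U minus each lowest piece of U):
  |U|=1: {6}:1  {7}:1
  |U|=2: {6,7}:2
  |U|=3: {4,6,7}:2  {5,6,7}:2
  |U|=4: {3,5,6,7}:2  {4,5,6,7}:4
  |U|=5: {2,4,5,6,7}:4  {3,4,5,6,7}:6
  |U|=6: {1,3,4,5,6,7}:6  {2,3,4,5,6,7}:10
  start at 0(r): 16
  start at 2(s): 6
sum over floor = 22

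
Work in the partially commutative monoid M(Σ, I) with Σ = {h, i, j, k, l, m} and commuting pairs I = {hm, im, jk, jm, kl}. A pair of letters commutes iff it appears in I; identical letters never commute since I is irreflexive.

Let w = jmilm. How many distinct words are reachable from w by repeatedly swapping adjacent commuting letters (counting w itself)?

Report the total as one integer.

#0=j has no predecessor
#1=m has no predecessor
#2=i depends on [0:j]
#3=l depends on [1:m, 2:i]
#4=m depends on [3:l]
sources: [0:j, 1:m]
N(rest) = Σ N(rest − s) over sources s of rest; N(one piece) = 1:
  size 1 → [4]=1
  size 2 → [3,4]=1
  size 3 → [1,3,4]=1  [2,3,4]=1
  first=0(j) contributes 2
  first=1(m) contributes 1
|[w]| = 3

3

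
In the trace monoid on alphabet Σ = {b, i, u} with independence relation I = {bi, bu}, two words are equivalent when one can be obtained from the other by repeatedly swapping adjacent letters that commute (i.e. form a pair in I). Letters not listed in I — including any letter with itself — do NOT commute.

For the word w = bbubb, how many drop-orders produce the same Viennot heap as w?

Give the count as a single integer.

5

0(b) covers ∅
1(b) covers 0:b
2(u) covers ∅
3(b) covers 1:b
4(b) covers 3:b
floor of heap: 0:b, 2:u
completions by unplaced set U, small U first (add the entries for U minus each lowest piece of U):
  |U|=1: {2}:1  {4}:1
  |U|=2: {2,4}:2  {3,4}:1
  |U|=3: {1,3,4}:1  {2,3,4}:3
  start at 0(b): 4
  start at 2(u): 1
sum over floor = 5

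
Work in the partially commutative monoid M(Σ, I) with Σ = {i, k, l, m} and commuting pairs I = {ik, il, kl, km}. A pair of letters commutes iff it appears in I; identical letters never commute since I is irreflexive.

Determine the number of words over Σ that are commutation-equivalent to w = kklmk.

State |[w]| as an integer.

10

drop 0:k onto floor
drop 1:k onto {0:k}
drop 2:l onto floor
drop 3:m onto {2:l}
drop 4:k onto {1:k}
ground layer = {0:k, 2:l}
drop-orders for the pieces not yet dropped (sum over which currently-grounded one goes next):
  1 to go: {3} 1  {4} 1
  2 to go: {1,4} 1  {2,3} 1  {3,4} 2
  3 to go: {0,1,4} 1  {1,3,4} 3  {2,3,4} 3
  if 0:k drops first: 6 orders
  if 2:l drops first: 4 orders
heap linearizations: 10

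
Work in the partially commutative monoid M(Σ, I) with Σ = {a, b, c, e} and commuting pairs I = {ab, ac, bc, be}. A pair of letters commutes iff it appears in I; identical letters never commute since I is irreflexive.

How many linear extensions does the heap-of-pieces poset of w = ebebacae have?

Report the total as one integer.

84

#0=e has no predecessor
#1=b has no predecessor
#2=e depends on [0:e]
#3=b depends on [1:b]
#4=a depends on [2:e]
#5=c depends on [2:e]
#6=a depends on [4:a]
#7=e depends on [5:c, 6:a]
sources: [0:e, 1:b]
N(rest) = Σ N(rest − s) over sources s of rest; N(one piece) = 1:
  size 1 → [3]=1  [7]=1
  size 2 → [1,3]=1  [3,7]=2  [5,7]=1  [6,7]=1
  size 3 → [1,3,7]=3  [3,5,7]=3  [3,6,7]=3  [4,6,7]=1  [5,6,7]=2
  size 4 → [1,3,5,7]=6  [1,3,6,7]=6  [3,4,6,7]=4  [3,5,6,7]=8  [4,5,6,7]=3
  size 5 → [1,3,4,6,7]=10  [1,3,5,6,7]=20  [2,4,5,6,7]=3  [3,4,5,6,7]=15
  size 6 → [0,2,4,5,6,7]=3  [1,3,4,5,6,7]=45  [2,3,4,5,6,7]=18
  first=0(e) contributes 63
  first=1(b) contributes 21
|[w]| = 84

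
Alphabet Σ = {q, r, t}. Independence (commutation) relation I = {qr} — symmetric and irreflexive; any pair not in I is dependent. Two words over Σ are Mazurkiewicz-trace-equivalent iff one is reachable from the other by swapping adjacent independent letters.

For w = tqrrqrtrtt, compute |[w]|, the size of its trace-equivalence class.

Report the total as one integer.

drop 0:t onto floor
drop 1:q onto {0:t}
drop 2:r onto {0:t}
drop 3:r onto {2:r}
drop 4:q onto {1:q}
drop 5:r onto {3:r}
drop 6:t onto {4:q, 5:r}
drop 7:r onto {6:t}
drop 8:t onto {7:r}
drop 9:t onto {8:t}
ground layer = {0:t}
drop-orders for the pieces not yet dropped (sum over which currently-grounded one goes next):
  1 to go: {9} 1
  2 to go: {8,9} 1
  3 to go: {7,8,9} 1
  4 to go: {6,7,8,9} 1
  5 to go: {4,6,7,8,9} 1  {5,6,7,8,9} 1
  6 to go: {1,4,6,7,8,9} 1  {3,5,6,7,8,9} 1  {4,5,6,7,8,9} 2
  7 to go: {1,4,5,6,7,8,9} 3  {2,3,5,6,7,8,9} 1  {3,4,5,6,7,8,9} 3
  8 to go: {1,3,4,5,6,7,8,9} 6  {2,3,4,5,6,7,8,9} 4
  if 0:t drops first: 10 orders

10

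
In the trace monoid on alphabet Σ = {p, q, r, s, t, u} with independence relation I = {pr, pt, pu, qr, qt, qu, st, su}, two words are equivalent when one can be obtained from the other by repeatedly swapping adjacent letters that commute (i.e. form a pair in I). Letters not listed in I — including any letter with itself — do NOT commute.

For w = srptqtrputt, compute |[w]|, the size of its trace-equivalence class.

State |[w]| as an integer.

piece 0:s — minimal
piece 1:r rests on {0:s}
piece 2:p rests on {0:s}
piece 3:t rests on {1:r}
piece 4:q rests on {2:p}
piece 5:t rests on {3:t}
piece 6:r rests on {5:t}
piece 7:p rests on {4:q}
piece 8:u rests on {6:r}
piece 9:t rests on {8:u}
piece 10:t rests on {9:t}
minimal pieces: {0:s}
ways to finish when only these pieces remain (= sum over removing one remaining piece with nothing left below it):
  1 left: {7}→1  {10}→1
  2 left: {4,7}→1  {7,10}→2  {9,10}→1
  3 left: {2,4,7}→1  {4,7,10}→3  {7,9,10}→3  {8,9,10}→1
  4 left: {2,4,7,10}→4  {4,7,9,10}→6  {6,8,9,10}→1  {7,8,9,10}→4
  5 left: {2,4,7,9,10}→10  {4,7,8,9,10}→10  {5,6,8,9,10}→1  {6,7,8,9,10}→5
  6 left: {2,4,7,8,9,10}→20  {3,5,6,8,9,10}→1  {4,6,7,8,9,10}→15  {5,6,7,8,9,10}→6
  7 left: {1,3,5,6,8,9,10}→1  {2,4,6,7,8,9,10}→35  {3,5,6,7,8,9,10}→7  {4,5,6,7,8,9,10}→21
  8 left: {1,3,5,6,7,8,9,10}→8  {2,4,5,6,7,8,9,10}→56  {3,4,5,6,7,8,9,10}→28
  9 left: {1,3,4,5,6,7,8,9,10}→36  {2,3,4,5,6,7,8,9,10}→84
  placing 0:s first → 120 extensions

120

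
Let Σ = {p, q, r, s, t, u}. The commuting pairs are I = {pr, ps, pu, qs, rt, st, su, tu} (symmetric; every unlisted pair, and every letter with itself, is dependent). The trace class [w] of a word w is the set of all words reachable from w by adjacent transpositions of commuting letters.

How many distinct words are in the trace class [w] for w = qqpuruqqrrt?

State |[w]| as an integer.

#0=q has no predecessor
#1=q depends on [0:q]
#2=p depends on [1:q]
#3=u depends on [1:q]
#4=r depends on [3:u]
#5=u depends on [4:r]
#6=q depends on [2:p, 5:u]
#7=q depends on [6:q]
#8=r depends on [7:q]
#9=r depends on [8:r]
#10=t depends on [7:q]
sources: [0:q]
N(rest) = Σ N(rest − s) over sources s of rest; N(one piece) = 1:
  size 1 → [9]=1  [10]=1
  size 2 → [8,9]=1  [9,10]=2
  size 3 → [8,9,10]=3
  size 4 → [7,8,9,10]=3
  size 5 → [6,7,8,9,10]=3
  size 6 → [2,6,7,8,9,10]=3  [5,6,7,8,9,10]=3
  size 7 → [2,5,6,7,8,9,10]=6  [4,5,6,7,8,9,10]=3
  size 8 → [2,4,5,6,7,8,9,10]=9  [3,4,5,6,7,8,9,10]=3
  size 9 → [2,3,4,5,6,7,8,9,10]=12
  first=0(q) contributes 12

12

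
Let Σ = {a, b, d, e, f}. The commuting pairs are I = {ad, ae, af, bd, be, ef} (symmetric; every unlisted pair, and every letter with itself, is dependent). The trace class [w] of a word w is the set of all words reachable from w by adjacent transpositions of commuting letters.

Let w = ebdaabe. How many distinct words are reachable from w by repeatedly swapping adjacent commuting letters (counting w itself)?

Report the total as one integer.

35

drop 0:e onto floor
drop 1:b onto floor
drop 2:d onto {0:e}
drop 3:a onto {1:b}
drop 4:a onto {3:a}
drop 5:b onto {4:a}
drop 6:e onto {2:d}
ground layer = {0:e, 1:b}
drop-orders for the pieces not yet dropped (sum over which currently-grounded one goes next):
  1 to go: {5} 1  {6} 1
  2 to go: {2,6} 1  {4,5} 1  {5,6} 2
  3 to go: {0,2,6} 1  {2,5,6} 3  {3,4,5} 1  {4,5,6} 3
  4 to go: {0,2,5,6} 4  {1,3,4,5} 1  {2,4,5,6} 6  {3,4,5,6} 4
  5 to go: {0,2,4,5,6} 10  {1,3,4,5,6} 5  {2,3,4,5,6} 10
  if 0:e drops first: 15 orders
  if 1:b drops first: 20 orders
heap linearizations: 35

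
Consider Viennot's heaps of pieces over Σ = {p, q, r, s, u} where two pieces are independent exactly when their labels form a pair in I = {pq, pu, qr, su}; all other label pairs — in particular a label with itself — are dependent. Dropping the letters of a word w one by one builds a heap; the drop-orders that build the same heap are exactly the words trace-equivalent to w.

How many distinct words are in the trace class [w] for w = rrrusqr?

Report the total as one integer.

#0=r has no predecessor
#1=r depends on [0:r]
#2=r depends on [1:r]
#3=u depends on [2:r]
#4=s depends on [2:r]
#5=q depends on [3:u, 4:s]
#6=r depends on [3:u, 4:s]
sources: [0:r]
N(rest) = Σ N(rest − s) over sources s of rest; N(one piece) = 1:
  size 1 → [5]=1  [6]=1
  size 2 → [5,6]=2
  size 3 → [3,5,6]=2  [4,5,6]=2
  size 4 → [3,4,5,6]=4
  size 5 → [2,3,4,5,6]=4
  first=0(r) contributes 4

4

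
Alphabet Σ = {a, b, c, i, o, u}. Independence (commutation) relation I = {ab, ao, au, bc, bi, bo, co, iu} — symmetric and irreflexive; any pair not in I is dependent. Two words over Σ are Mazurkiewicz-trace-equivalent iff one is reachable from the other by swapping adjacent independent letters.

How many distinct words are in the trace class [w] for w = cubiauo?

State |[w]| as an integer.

drop 0:c onto floor
drop 1:u onto {0:c}
drop 2:b onto {1:u}
drop 3:i onto {0:c}
drop 4:a onto {3:i}
drop 5:u onto {2:b}
drop 6:o onto {3:i, 5:u}
ground layer = {0:c}
drop-orders for the pieces not yet dropped (sum over which currently-grounded one goes next):
  1 to go: {4} 1  {6} 1
  2 to go: {4,6} 2  {5,6} 1
  3 to go: {2,5,6} 1  {3,4,6} 2  {4,5,6} 3
  4 to go: {1,2,5,6} 1  {2,4,5,6} 4  {3,4,5,6} 5
  5 to go: {1,2,4,5,6} 5  {2,3,4,5,6} 9
  if 0:c drops first: 14 orders

14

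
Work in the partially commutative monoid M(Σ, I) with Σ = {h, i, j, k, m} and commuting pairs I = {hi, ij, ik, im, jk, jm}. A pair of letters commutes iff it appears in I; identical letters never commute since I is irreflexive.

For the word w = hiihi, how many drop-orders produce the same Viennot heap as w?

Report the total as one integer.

#0=h has no predecessor
#1=i has no predecessor
#2=i depends on [1:i]
#3=h depends on [0:h]
#4=i depends on [2:i]
sources: [0:h, 1:i]
N(rest) = Σ N(rest − s) over sources s of rest; N(one piece) = 1:
  size 1 → [3]=1  [4]=1
  size 2 → [0,3]=1  [2,4]=1  [3,4]=2
  size 3 → [0,3,4]=3  [1,2,4]=1  [2,3,4]=3
  first=0(h) contributes 4
  first=1(i) contributes 6
|[w]| = 10

10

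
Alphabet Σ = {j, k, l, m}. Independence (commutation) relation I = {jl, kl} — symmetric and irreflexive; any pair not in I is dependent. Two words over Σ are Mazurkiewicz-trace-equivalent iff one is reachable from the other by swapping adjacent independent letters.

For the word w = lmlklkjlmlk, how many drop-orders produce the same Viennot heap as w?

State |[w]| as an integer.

40

#0=l has no predecessor
#1=m depends on [0:l]
#2=l depends on [1:m]
#3=k depends on [1:m]
#4=l depends on [2:l]
#5=k depends on [3:k]
#6=j depends on [5:k]
#7=l depends on [4:l]
#8=m depends on [6:j, 7:l]
#9=l depends on [8:m]
#10=k depends on [8:m]
sources: [0:l]
N(rest) = Σ N(rest − s) over sources s of rest; N(one piece) = 1:
  size 1 → [9]=1  [10]=1
  size 2 → [9,10]=2
  size 3 → [8,9,10]=2
  size 4 → [6,8,9,10]=2  [7,8,9,10]=2
  size 5 → [4,7,8,9,10]=2  [5,6,8,9,10]=2  [6,7,8,9,10]=4
  size 6 → [2,4,7,8,9,10]=2  [3,5,6,8,9,10]=2  [4,6,7,8,9,10]=6  [5,6,7,8,9,10]=6
  size 7 → [2,4,6,7,8,9,10]=8  [3,5,6,7,8,9,10]=8  [4,5,6,7,8,9,10]=12
  size 8 → [2,4,5,6,7,8,9,10]=20  [3,4,5,6,7,8,9,10]=20
  size 9 → [2,3,4,5,6,7,8,9,10]=40
  first=0(l) contributes 40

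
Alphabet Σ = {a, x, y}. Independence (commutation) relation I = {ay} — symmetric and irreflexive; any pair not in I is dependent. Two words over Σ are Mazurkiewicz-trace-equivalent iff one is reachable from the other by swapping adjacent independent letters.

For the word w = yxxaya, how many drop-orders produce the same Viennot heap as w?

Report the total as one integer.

piece 0:y — minimal
piece 1:x rests on {0:y}
piece 2:x rests on {1:x}
piece 3:a rests on {2:x}
piece 4:y rests on {2:x}
piece 5:a rests on {3:a}
minimal pieces: {0:y}
ways to finish when only these pieces remain (= sum over removing one remaining piece with nothing left below it):
  1 left: {4}→1  {5}→1
  2 left: {3,5}→1  {4,5}→2
  3 left: {3,4,5}→3
  4 left: {2,3,4,5}→3
  placing 0:y first → 3 extensions

3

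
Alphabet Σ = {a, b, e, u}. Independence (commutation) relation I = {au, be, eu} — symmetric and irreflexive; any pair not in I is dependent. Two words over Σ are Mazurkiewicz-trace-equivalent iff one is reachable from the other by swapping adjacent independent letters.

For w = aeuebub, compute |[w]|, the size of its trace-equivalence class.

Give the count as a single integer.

drop 0:a onto floor
drop 1:e onto {0:a}
drop 2:u onto floor
drop 3:e onto {1:e}
drop 4:b onto {0:a, 2:u}
drop 5:u onto {4:b}
drop 6:b onto {5:u}
ground layer = {0:a, 2:u}
drop-orders for the pieces not yet dropped (sum over which currently-grounded one goes next):
  1 to go: {3} 1  {6} 1
  2 to go: {1,3} 1  {3,6} 2  {5,6} 1
  3 to go: {1,3,6} 3  {3,5,6} 3  {4,5,6} 1
  4 to go: {1,3,5,6} 6  {2,4,5,6} 1  {3,4,5,6} 4
  5 to go: {1,3,4,5,6} 10  {2,3,4,5,6} 5
  if 0:a drops first: 15 orders
  if 2:u drops first: 10 orders
heap linearizations: 25

25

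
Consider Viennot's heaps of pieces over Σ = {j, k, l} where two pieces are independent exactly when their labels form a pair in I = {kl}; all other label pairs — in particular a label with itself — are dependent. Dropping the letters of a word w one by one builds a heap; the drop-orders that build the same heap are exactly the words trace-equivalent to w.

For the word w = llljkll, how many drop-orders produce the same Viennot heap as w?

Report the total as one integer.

3

drop 0:l onto floor
drop 1:l onto {0:l}
drop 2:l onto {1:l}
drop 3:j onto {2:l}
drop 4:k onto {3:j}
drop 5:l onto {3:j}
drop 6:l onto {5:l}
ground layer = {0:l}
drop-orders for the pieces not yet dropped (sum over which currently-grounded one goes next):
  1 to go: {4} 1  {6} 1
  2 to go: {4,6} 2  {5,6} 1
  3 to go: {4,5,6} 3
  4 to go: {3,4,5,6} 3
  5 to go: {2,3,4,5,6} 3
  if 0:l drops first: 3 orders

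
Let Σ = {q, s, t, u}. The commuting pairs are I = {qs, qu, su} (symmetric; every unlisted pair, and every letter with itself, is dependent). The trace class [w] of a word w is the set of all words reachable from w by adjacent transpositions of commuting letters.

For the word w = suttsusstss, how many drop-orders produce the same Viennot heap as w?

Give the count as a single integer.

8

0(s) covers ∅
1(u) covers ∅
2(t) covers 0:s, 1:u
3(t) covers 2:t
4(s) covers 3:t
5(u) covers 3:t
6(s) covers 4:s
7(s) covers 6:s
8(t) covers 5:u, 7:s
9(s) covers 8:t
10(s) covers 9:s
floor of heap: 0:s, 1:u
completions by unplaced set U, small U first (add the entries for U minus each lowest piece of U):
  |U|=1: {10}:1
  |U|=2: {9,10}:1
  |U|=3: {8,9,10}:1
  |U|=4: {5,8,9,10}:1  {7,8,9,10}:1
  |U|=5: {5,7,8,9,10}:2  {6,7,8,9,10}:1
  |U|=6: {4,6,7,8,9,10}:1  {5,6,7,8,9,10}:3
  |U|=7: {4,5,6,7,8,9,10}:4
  |U|=8: {3,4,5,6,7,8,9,10}:4
  |U|=9: {2,3,4,5,6,7,8,9,10}:4
  start at 0(s): 4
  start at 1(u): 4
sum over floor = 8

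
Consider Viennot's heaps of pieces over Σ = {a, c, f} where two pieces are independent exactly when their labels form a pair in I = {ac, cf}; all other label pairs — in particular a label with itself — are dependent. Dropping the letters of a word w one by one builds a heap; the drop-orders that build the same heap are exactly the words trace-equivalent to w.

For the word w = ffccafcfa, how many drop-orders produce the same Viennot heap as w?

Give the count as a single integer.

#0=f has no predecessor
#1=f depends on [0:f]
#2=c has no predecessor
#3=c depends on [2:c]
#4=a depends on [1:f]
#5=f depends on [4:a]
#6=c depends on [3:c]
#7=f depends on [5:f]
#8=a depends on [7:f]
sources: [0:f, 2:c]
N(rest) = Σ N(rest − s) over sources s of rest; N(one piece) = 1:
  size 1 → [6]=1  [8]=1
  size 2 → [3,6]=1  [6,8]=2  [7,8]=1
  size 3 → [2,3,6]=1  [3,6,8]=3  [5,7,8]=1  [6,7,8]=3
  size 4 → [2,3,6,8]=4  [3,6,7,8]=6  [4,5,7,8]=1  [5,6,7,8]=4
  size 5 → [1,4,5,7,8]=1  [2,3,6,7,8]=10  [3,5,6,7,8]=10  [4,5,6,7,8]=5
  size 6 → [0,1,4,5,7,8]=1  [1,4,5,6,7,8]=6  [2,3,5,6,7,8]=20  [3,4,5,6,7,8]=15
  size 7 → [0,1,4,5,6,7,8]=7  [1,3,4,5,6,7,8]=21  [2,3,4,5,6,7,8]=35
  first=0(f) contributes 56
  first=2(c) contributes 28
|[w]| = 84

84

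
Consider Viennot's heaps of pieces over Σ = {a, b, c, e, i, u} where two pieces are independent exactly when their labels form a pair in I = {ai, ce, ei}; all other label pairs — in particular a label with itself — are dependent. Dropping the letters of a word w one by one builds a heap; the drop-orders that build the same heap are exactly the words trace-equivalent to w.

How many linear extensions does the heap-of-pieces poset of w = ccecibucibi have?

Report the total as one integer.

5

drop 0:c onto floor
drop 1:c onto {0:c}
drop 2:e onto floor
drop 3:c onto {1:c}
drop 4:i onto {3:c}
drop 5:b onto {2:e, 4:i}
drop 6:u onto {5:b}
drop 7:c onto {6:u}
drop 8:i onto {7:c}
drop 9:b onto {8:i}
drop 10:i onto {9:b}
ground layer = {0:c, 2:e}
drop-orders for the pieces not yet dropped (sum over which currently-grounded one goes next):
  1 to go: {10} 1
  2 to go: {9,10} 1
  3 to go: {8,9,10} 1
  4 to go: {7,8,9,10} 1
  5 to go: {6,7,8,9,10} 1
  6 to go: {5,6,7,8,9,10} 1
  7 to go: {2,5,6,7,8,9,10} 1  {4,5,6,7,8,9,10} 1
  8 to go: {2,4,5,6,7,8,9,10} 2  {3,4,5,6,7,8,9,10} 1
  9 to go: {1,3,4,5,6,7,8,9,10} 1  {2,3,4,5,6,7,8,9,10} 3
  if 0:c drops first: 4 orders
  if 2:e drops first: 1 orders
heap linearizations: 5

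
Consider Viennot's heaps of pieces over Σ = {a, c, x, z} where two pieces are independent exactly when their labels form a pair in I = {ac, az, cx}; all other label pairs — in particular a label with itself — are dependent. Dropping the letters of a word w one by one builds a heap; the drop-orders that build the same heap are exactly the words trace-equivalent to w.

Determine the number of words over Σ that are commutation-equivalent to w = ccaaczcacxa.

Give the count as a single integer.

piece 0:c — minimal
piece 1:c rests on {0:c}
piece 2:a — minimal
piece 3:a rests on {2:a}
piece 4:c rests on {1:c}
piece 5:z rests on {4:c}
piece 6:c rests on {5:z}
piece 7:a rests on {3:a}
piece 8:c rests on {6:c}
piece 9:x rests on {5:z, 7:a}
piece 10:a rests on {9:x}
minimal pieces: {0:c, 2:a}
ways to finish when only these pieces remain (= sum over removing one remaining piece with nothing left below it):
  1 left: {8}→1  {10}→1
  2 left: {6,8}→1  {8,10}→2  {9,10}→1
  3 left: {6,8,10}→3  {7,9,10}→1  {8,9,10}→3
  4 left: {3,7,9,10}→1  {6,8,9,10}→6  {7,8,9,10}→4
  5 left: {2,3,7,9,10}→1  {3,7,8,9,10}→5  {5,6,8,9,10}→6  {6,7,8,9,10}→10
  6 left: {2,3,7,8,9,10}→6  {3,6,7,8,9,10}→15  {4,5,6,8,9,10}→6  {5,6,7,8,9,10}→16
  7 left: {1,4,5,6,8,9,10}→6  {2,3,6,7,8,9,10}→21  {3,5,6,7,8,9,10}→31  {4,5,6,7,8,9,10}→22
  8 left: {0,1,4,5,6,8,9,10}→6  {1,4,5,6,7,8,9,10}→28  {2,3,5,6,7,8,9,10}→52  {3,4,5,6,7,8,9,10}→53
  9 left: {0,1,4,5,6,7,8,9,10}→34  {1,3,4,5,6,7,8,9,10}→81  {2,3,4,5,6,7,8,9,10}→105
  placing 0:c first → 186 extensions
  placing 2:a first → 115 extensions
total linear extensions = 301

301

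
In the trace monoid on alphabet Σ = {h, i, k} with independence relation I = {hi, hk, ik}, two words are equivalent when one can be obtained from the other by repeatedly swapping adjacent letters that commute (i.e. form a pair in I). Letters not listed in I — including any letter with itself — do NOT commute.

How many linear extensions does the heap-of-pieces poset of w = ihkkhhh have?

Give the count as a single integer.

drop 0:i onto floor
drop 1:h onto floor
drop 2:k onto floor
drop 3:k onto {2:k}
drop 4:h onto {1:h}
drop 5:h onto {4:h}
drop 6:h onto {5:h}
ground layer = {0:i, 1:h, 2:k}
drop-orders for the pieces not yet dropped (sum over which currently-grounded one goes next):
  1 to go: {0} 1  {3} 1  {6} 1
  2 to go: {0,3} 2  {0,6} 2  {2,3} 1  {3,6} 2  {5,6} 1
  3 to go: {0,2,3} 3  {0,3,6} 6  {0,5,6} 3  {2,3,6} 3  {3,5,6} 3  {4,5,6} 1
  4 to go: {0,2,3,6} 12  {0,3,5,6} 12  {0,4,5,6} 4  {1,4,5,6} 1  {2,3,5,6} 6  {3,4,5,6} 4
  5 to go: {0,1,4,5,6} 5  {0,2,3,5,6} 30  {0,3,4,5,6} 20  {1,3,4,5,6} 5  {2,3,4,5,6} 10
  if 0:i drops first: 15 orders
  if 1:h drops first: 60 orders
  if 2:k drops first: 30 orders
heap linearizations: 105

105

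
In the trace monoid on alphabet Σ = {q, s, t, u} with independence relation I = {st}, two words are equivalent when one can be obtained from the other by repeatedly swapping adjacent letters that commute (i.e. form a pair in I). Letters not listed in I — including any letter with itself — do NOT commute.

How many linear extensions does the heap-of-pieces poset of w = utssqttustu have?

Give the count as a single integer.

6

0(u) covers ∅
1(t) covers 0:u
2(s) covers 0:u
3(s) covers 2:s
4(q) covers 1:t, 3:s
5(t) covers 4:q
6(t) covers 5:t
7(u) covers 6:t
8(s) covers 7:u
9(t) covers 7:u
10(u) covers 8:s, 9:t
floor of heap: 0:u
completions by unplaced set U, small U first (add the entries for U minus each lowest piece of U):
  |U|=1: {10}:1
  |U|=2: {8,10}:1  {9,10}:1
  |U|=3: {8,9,10}:2
  |U|=4: {7,8,9,10}:2
  |U|=5: {6,7,8,9,10}:2
  |U|=6: {5,6,7,8,9,10}:2
  |U|=7: {4,5,6,7,8,9,10}:2
  |U|=8: {1,4,5,6,7,8,9,10}:2  {3,4,5,6,7,8,9,10}:2
  |U|=9: {1,3,4,5,6,7,8,9,10}:4  {2,3,4,5,6,7,8,9,10}:2
  start at 0(u): 6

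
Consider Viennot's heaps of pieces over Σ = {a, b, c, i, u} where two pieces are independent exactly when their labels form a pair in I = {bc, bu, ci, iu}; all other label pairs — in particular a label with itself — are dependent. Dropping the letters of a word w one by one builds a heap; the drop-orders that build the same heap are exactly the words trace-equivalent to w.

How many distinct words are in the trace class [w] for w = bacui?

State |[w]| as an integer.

piece 0:b — minimal
piece 1:a rests on {0:b}
piece 2:c rests on {1:a}
piece 3:u rests on {2:c}
piece 4:i rests on {1:a}
minimal pieces: {0:b}
ways to finish when only these pieces remain (= sum over removing one remaining piece with nothing left below it):
  1 left: {3}→1  {4}→1
  2 left: {2,3}→1  {3,4}→2
  3 left: {2,3,4}→3
  placing 0:b first → 3 extensions

3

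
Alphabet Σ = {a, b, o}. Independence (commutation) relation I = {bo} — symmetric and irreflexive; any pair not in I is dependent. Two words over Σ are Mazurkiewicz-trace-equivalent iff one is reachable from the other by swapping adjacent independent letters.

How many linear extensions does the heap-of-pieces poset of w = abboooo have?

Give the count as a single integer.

#0=a has no predecessor
#1=b depends on [0:a]
#2=b depends on [1:b]
#3=o depends on [0:a]
#4=o depends on [3:o]
#5=o depends on [4:o]
#6=o depends on [5:o]
sources: [0:a]
N(rest) = Σ N(rest − s) over sources s of rest; N(one piece) = 1:
  size 1 → [2]=1  [6]=1
  size 2 → [1,2]=1  [2,6]=2  [5,6]=1
  size 3 → [1,2,6]=3  [2,5,6]=3  [4,5,6]=1
  size 4 → [1,2,5,6]=6  [2,4,5,6]=4  [3,4,5,6]=1
  size 5 → [1,2,4,5,6]=10  [2,3,4,5,6]=5
  first=0(a) contributes 15

15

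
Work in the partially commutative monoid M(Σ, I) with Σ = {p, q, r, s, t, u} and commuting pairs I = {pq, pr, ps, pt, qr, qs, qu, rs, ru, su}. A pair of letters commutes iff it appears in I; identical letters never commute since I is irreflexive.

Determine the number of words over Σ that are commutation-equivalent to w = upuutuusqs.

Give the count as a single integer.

piece 0:u — minimal
piece 1:p rests on {0:u}
piece 2:u rests on {1:p}
piece 3:u rests on {2:u}
piece 4:t rests on {3:u}
piece 5:u rests on {4:t}
piece 6:u rests on {5:u}
piece 7:s rests on {4:t}
piece 8:q rests on {4:t}
piece 9:s rests on {7:s}
minimal pieces: {0:u}
ways to finish when only these pieces remain (= sum over removing one remaining piece with nothing left below it):
  1 left: {6}→1  {8}→1  {9}→1
  2 left: {5,6}→1  {6,8}→2  {6,9}→2  {7,9}→1  {8,9}→2
  3 left: {5,6,8}→3  {5,6,9}→3  {6,7,9}→3  {6,8,9}→6  {7,8,9}→3
  4 left: {5,6,7,9}→6  {5,6,8,9}→12  {6,7,8,9}→12
  5 left: {5,6,7,8,9}→30
  6 left: {4,5,6,7,8,9}→30
  7 left: {3,4,5,6,7,8,9}→30
  8 left: {2,3,4,5,6,7,8,9}→30
  placing 0:u first → 30 extensions

30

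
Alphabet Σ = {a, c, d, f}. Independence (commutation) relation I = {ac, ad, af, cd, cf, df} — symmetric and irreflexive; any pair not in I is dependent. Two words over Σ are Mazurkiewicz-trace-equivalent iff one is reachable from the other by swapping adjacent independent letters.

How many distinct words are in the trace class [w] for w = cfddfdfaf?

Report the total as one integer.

piece 0:c — minimal
piece 1:f — minimal
piece 2:d — minimal
piece 3:d rests on {2:d}
piece 4:f rests on {1:f}
piece 5:d rests on {3:d}
piece 6:f rests on {4:f}
piece 7:a — minimal
piece 8:f rests on {6:f}
minimal pieces: {0:c, 1:f, 2:d, 7:a}
ways to finish when only these pieces remain (= sum over removing one remaining piece with nothing left below it):
  1 left: {0}→1  {5}→1  {7}→1  {8}→1
  2 left: {0,5}→2  {0,7}→2  {0,8}→2  {3,5}→1  {5,7}→2  {5,8}→2  {6,8}→1  {7,8}→2
  3 left: {0,3,5}→3  {0,5,7}→6  {0,5,8}→6  {0,6,8}→3  {0,7,8}→6  {2,3,5}→1  {3,5,7}→3  {3,5,8}→3  {4,6,8}→1  {5,6,8}→3  {5,7,8}→6  {6,7,8}→3
  4 left: {0,2,3,5}→4  {0,3,5,7}→12  {0,3,5,8}→12  {0,4,6,8}→4  {0,5,6,8}→12  {0,5,7,8}→24  {0,6,7,8}→12  {1,4,6,8}→1  {2,3,5,7}→4  {2,3,5,8}→4  {3,5,6,8}→6  {3,5,7,8}→12  {4,5,6,8}→4  {4,6,7,8}→4  {5,6,7,8}→12
  5 left: {0,1,4,6,8}→5  {0,2,3,5,7}→20  {0,2,3,5,8}→20  {0,3,5,6,8}→30  {0,3,5,7,8}→60  {0,4,5,6,8}→20  {0,4,6,7,8}→20  {0,5,6,7,8}→60  {1,4,5,6,8}→5  {1,4,6,7,8}→5  {2,3,5,6,8}→10  {2,3,5,7,8}→20  {3,4,5,6,8}→10  {3,5,6,7,8}→30  {4,5,6,7,8}→20
  6 left: {0,1,4,5,6,8}→30  {0,1,4,6,7,8}→30  {0,2,3,5,6,8}→60  {0,2,3,5,7,8}→120  {0,3,4,5,6,8}→60  {0,3,5,6,7,8}→180  {0,4,5,6,7,8}→120  {1,3,4,5,6,8}→15  {1,4,5,6,7,8}→30  {2,3,4,5,6,8}→20  {2,3,5,6,7,8}→60  {3,4,5,6,7,8}→60
  7 left: {0,1,3,4,5,6,8}→105  {0,1,4,5,6,7,8}→210  {0,2,3,4,5,6,8}→140  {0,2,3,5,6,7,8}→420  {0,3,4,5,6,7,8}→420  {1,2,3,4,5,6,8}→35  {1,3,4,5,6,7,8}→105  {2,3,4,5,6,7,8}→140
  placing 0:c first → 280 extensions
  placing 1:f first → 1120 extensions
  placing 2:d first → 840 extensions
  placing 7:a first → 280 extensions
total linear extensions = 2520

2520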